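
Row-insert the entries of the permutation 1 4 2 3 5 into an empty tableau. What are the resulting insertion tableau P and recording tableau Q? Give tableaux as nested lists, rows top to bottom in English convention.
Insert each entry of the permutation into P by Schensted row insertion, recording in Q the position of each new cell.

Insert 1: appended to row 1. P = [[1]].
Insert 4: appended to row 1. P = [[1, 4]].
Insert 2: 2 bumps 4 from row 1; 4 starts row 2. P = [[1, 2], [4]].
Insert 3: appended to row 1. P = [[1, 2, 3], [4]].
Insert 5: appended to row 1. P = [[1, 2, 3, 5], [4]].

So P = [[1, 2, 3, 5], [4]], Q = [[1, 2, 4, 5], [3]].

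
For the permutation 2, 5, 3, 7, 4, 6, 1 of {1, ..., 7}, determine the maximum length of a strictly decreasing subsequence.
3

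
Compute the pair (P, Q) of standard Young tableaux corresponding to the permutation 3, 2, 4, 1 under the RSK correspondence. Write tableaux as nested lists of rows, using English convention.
P = [[1, 4], [2], [3]], Q = [[1, 3], [2], [4]]

Insert each entry of the permutation into P by Schensted row insertion, recording in Q the position of each new cell.

Insert 3: appended to row 1. P = [[3]], Q = [[1]].
Insert 2: 2 bumps 3 from row 1; 3 starts row 2. P = [[2], [3]], Q = [[1], [2]].
Insert 4: appended to row 1. P = [[2, 4], [3]], Q = [[1, 3], [2]].
Insert 1: 1 bumps 2 from row 1; 2 bumps 3 from row 2; 3 starts row 3. P = [[1, 4], [2], [3]], Q = [[1, 3], [2], [4]].

So P = [[1, 4], [2], [3]], Q = [[1, 3], [2], [4]].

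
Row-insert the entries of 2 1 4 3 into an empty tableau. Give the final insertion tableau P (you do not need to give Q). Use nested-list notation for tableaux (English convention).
P = [[1, 3], [2, 4]]

Insert 2: appended to row 1. P = [[2]].
Insert 1: 1 bumps 2 from row 1; 2 starts row 2. P = [[1], [2]].
Insert 4: appended to row 1. P = [[1, 4], [2]].
Insert 3: 3 bumps 4 from row 1; 4 appends to row 2. P = [[1, 3], [2, 4]].

So P = [[1, 3], [2, 4]].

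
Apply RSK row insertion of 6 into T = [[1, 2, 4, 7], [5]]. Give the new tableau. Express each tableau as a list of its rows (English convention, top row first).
In row 1, 6 replaces 7 (the leftmost entry greater than 6); 7 is bumped to row 2. 7 is appended to row 2. The new tableau is [[1, 2, 4, 6], [5, 7]].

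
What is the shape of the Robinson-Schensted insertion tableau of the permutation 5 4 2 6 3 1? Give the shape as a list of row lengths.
Row-insert each entry into an empty tableau.

After inserting 5: P = [[5]].
After inserting 4: P = [[4], [5]].
After inserting 2: P = [[2], [4], [5]].
After inserting 6: P = [[2, 6], [4], [5]].
After inserting 3: P = [[2, 3], [4, 6], [5]].
After inserting 1: P = [[1, 3], [2, 6], [4], [5]].

The final insertion tableau P = [[1, 3], [2, 6], [4], [5]] has shape [2, 2, 1, 1].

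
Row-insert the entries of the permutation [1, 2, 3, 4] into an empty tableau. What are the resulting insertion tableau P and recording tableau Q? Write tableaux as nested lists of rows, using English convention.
Insert each entry of the permutation into P by Schensted row insertion, recording in Q the position of each new cell.

Insert 1: appended to row 1. P = [[1]], Q = [[1]].
Insert 2: appended to row 1. P = [[1, 2]], Q = [[1, 2]].
Insert 3: appended to row 1. P = [[1, 2, 3]], Q = [[1, 2, 3]].
Insert 4: appended to row 1. P = [[1, 2, 3, 4]], Q = [[1, 2, 3, 4]].

So P = [[1, 2, 3, 4]], Q = [[1, 2, 3, 4]].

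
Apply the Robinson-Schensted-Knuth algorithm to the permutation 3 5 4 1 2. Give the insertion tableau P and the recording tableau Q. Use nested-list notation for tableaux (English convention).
Insert each entry of the permutation into P by Schensted row insertion, recording in Q the position of each new cell.

Insert 3: appended to row 1. P = [[3]].
Insert 5: appended to row 1. P = [[3, 5]].
Insert 4: 4 bumps 5 from row 1; 5 starts row 2. P = [[3, 4], [5]].
Insert 1: 1 bumps 3 from row 1; 3 bumps 5 from row 2; 5 starts row 3. P = [[1, 4], [3], [5]].
Insert 2: 2 bumps 4 from row 1; 4 appends to row 2. P = [[1, 2], [3, 4], [5]].

So P = [[1, 2], [3, 4], [5]], Q = [[1, 2], [3, 5], [4]].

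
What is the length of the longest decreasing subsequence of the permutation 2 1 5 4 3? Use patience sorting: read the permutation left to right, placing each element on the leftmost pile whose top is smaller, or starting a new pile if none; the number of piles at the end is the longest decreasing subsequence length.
3

2: new pile. tops = [2]
1: new pile. tops = [2, 1]
5: onto pile 1 (replacing 2). tops = [5, 1]
4: onto pile 2 (replacing 1). tops = [5, 4]
3: new pile. tops = [5, 4, 3]

3 piles, so the longest decreasing subsequence has length 3.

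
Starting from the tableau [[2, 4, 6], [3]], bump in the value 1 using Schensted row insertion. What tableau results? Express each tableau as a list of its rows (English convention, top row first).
[[1, 4, 6], [2], [3]]

In row 1, 1 replaces 2 (the leftmost entry greater than 1); 2 is bumped to row 2. In row 2, 2 replaces 3 (the leftmost entry greater than 2); 3 is bumped to row 3. 3 starts a new row 3. The new tableau is [[1, 4, 6], [2], [3]].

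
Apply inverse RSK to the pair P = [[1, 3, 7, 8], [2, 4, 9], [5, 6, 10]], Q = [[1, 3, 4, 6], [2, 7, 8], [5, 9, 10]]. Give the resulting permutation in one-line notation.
Reverse RSK: for i = n, n-1, ..., 1, locate i in Q, remove the corresponding corner cell from P, and reverse-bump its entry up through P; the value ejected from row 1 is w(i).

So w = 5 2 6 7 1 10 4 9 3 8.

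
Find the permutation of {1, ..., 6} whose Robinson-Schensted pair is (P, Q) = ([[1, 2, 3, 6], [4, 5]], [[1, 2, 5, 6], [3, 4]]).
4 5 1 2 3 6

Reverse RSK: for i = n, n-1, ..., 1, locate i in Q, remove the corresponding corner cell from P, and reverse-bump its entry up through P; the value ejected from row 1 is w(i).

So w = 4 5 1 2 3 6.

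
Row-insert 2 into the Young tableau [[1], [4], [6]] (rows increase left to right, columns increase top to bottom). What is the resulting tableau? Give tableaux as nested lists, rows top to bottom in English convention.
[[1, 2], [4], [6]]

2 is larger than every entry of row 1, so it is appended to row 1. The new tableau is [[1, 2], [4], [6]].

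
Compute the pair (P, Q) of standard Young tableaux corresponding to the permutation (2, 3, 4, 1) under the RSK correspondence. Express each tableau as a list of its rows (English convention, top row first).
Insert each entry of the permutation into P by Schensted row insertion, recording in Q the position of each new cell.

Insert 2: appended to row 1. P = [[2]].
Insert 3: appended to row 1. P = [[2, 3]].
Insert 4: appended to row 1. P = [[2, 3, 4]].
Insert 1: 1 bumps 2 from row 1; 2 starts row 2. P = [[1, 3, 4], [2]].

So P = [[1, 3, 4], [2]], Q = [[1, 2, 3], [4]].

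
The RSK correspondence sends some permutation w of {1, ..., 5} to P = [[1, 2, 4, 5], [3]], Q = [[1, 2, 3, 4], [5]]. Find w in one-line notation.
1 3 4 5 2

Reverse the RSK construction: for i from n down to 1, find the cell of Q containing i, remove the entry at that cell from P, and reverse-bump it up through P; the value ejected from row 1 is w(i).

Step i=5: Q has 5 at row 2, column 1; remove 3 from row 2 of P and reverse-bump: 3 enters row 1 and ejects 2. So w(5) = 2. P is now [[1, 3, 4, 5]].
Step i=4: Q has 4 at row 1, column 4; remove that cell from P, ejecting 5. So w(4) = 5. P is now [[1, 3, 4]].
Step i=3: Q has 3 at row 1, column 3; remove that cell from P, ejecting 4. So w(3) = 4. P is now [[1, 3]].
Step i=2: Q has 2 at row 1, column 2; remove that cell from P, ejecting 3. So w(2) = 3. P is now [[1]].
Step i=1: Q has 1 at row 1, column 1; remove that cell from P, ejecting 1. So w(1) = 1. P is now [].

So w = 1 3 4 5 2.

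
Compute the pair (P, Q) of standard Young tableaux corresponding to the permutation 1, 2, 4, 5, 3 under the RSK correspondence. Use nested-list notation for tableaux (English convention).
Insert each entry of the permutation into P by Schensted row insertion, recording in Q the position of each new cell.

Insert 1: appended to row 1. P = [[1]].
Insert 2: appended to row 1. P = [[1, 2]].
Insert 4: appended to row 1. P = [[1, 2, 4]].
Insert 5: appended to row 1. P = [[1, 2, 4, 5]].
Insert 3: 3 bumps 4 from row 1; 4 starts row 2. P = [[1, 2, 3, 5], [4]].

So P = [[1, 2, 3, 5], [4]], Q = [[1, 2, 3, 4], [5]].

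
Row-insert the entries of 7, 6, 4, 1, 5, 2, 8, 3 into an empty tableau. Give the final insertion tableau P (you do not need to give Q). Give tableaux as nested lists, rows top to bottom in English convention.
Insert 7: appended to row 1. P = [[7]].
Insert 6: 6 bumps 7 from row 1; 7 starts row 2. P = [[6], [7]].
Insert 4: 4 bumps 6 from row 1; 6 bumps 7 from row 2; 7 starts row 3. P = [[4], [6], [7]].
Insert 1: 1 bumps 4 from row 1; 4 bumps 6 from row 2; 6 bumps 7 from row 3; 7 starts row 4. P = [[1], [4], [6], [7]].
Insert 5: appended to row 1. P = [[1, 5], [4], [6], [7]].
Insert 2: 2 bumps 5 from row 1; 5 appends to row 2. P = [[1, 2], [4, 5], [6], [7]].
Insert 8: appended to row 1. P = [[1, 2, 8], [4, 5], [6], [7]].
Insert 3: 3 bumps 8 from row 1; 8 appends to row 2. P = [[1, 2, 3], [4, 5, 8], [6], [7]].

So P = [[1, 2, 3], [4, 5, 8], [6], [7]].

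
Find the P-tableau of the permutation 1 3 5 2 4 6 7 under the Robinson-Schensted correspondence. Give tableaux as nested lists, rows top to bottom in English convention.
Insert 1: appended to row 1. P = [[1]].
Insert 3: appended to row 1. P = [[1, 3]].
Insert 5: appended to row 1. P = [[1, 3, 5]].
Insert 2: 2 bumps 3 from row 1; 3 starts row 2. P = [[1, 2, 5], [3]].
Insert 4: 4 bumps 5 from row 1; 5 appends to row 2. P = [[1, 2, 4], [3, 5]].
Insert 6: appended to row 1. P = [[1, 2, 4, 6], [3, 5]].
Insert 7: appended to row 1. P = [[1, 2, 4, 6, 7], [3, 5]].

So P = [[1, 2, 4, 6, 7], [3, 5]].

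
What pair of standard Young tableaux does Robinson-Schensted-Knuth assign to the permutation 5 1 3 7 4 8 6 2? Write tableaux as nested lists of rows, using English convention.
Insert each entry of the permutation into P by Schensted row insertion, recording in Q the position of each new cell.

Insert 5: appended to row 1. P = [[5]], Q = [[1]].
Insert 1: 1 bumps 5 from row 1; 5 starts row 2. P = [[1], [5]], Q = [[1], [2]].
Insert 3: appended to row 1. P = [[1, 3], [5]], Q = [[1, 3], [2]].
Insert 7: appended to row 1. P = [[1, 3, 7], [5]], Q = [[1, 3, 4], [2]].
Insert 4: 4 bumps 7 from row 1; 7 appends to row 2. P = [[1, 3, 4], [5, 7]], Q = [[1, 3, 4], [2, 5]].
Insert 8: appended to row 1. P = [[1, 3, 4, 8], [5, 7]], Q = [[1, 3, 4, 6], [2, 5]].
Insert 6: 6 bumps 8 from row 1; 8 appends to row 2. P = [[1, 3, 4, 6], [5, 7, 8]], Q = [[1, 3, 4, 6], [2, 5, 7]].
Insert 2: 2 bumps 3 from row 1; 3 bumps 5 from row 2; 5 starts row 3. P = [[1, 2, 4, 6], [3, 7, 8], [5]], Q = [[1, 3, 4, 6], [2, 5, 7], [8]].

So P = [[1, 2, 4, 6], [3, 7, 8], [5]], Q = [[1, 3, 4, 6], [2, 5, 7], [8]].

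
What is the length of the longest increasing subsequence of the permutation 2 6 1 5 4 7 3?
3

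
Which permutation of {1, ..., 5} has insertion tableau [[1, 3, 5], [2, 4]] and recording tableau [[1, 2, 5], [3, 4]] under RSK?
2 4 1 3 5

Reverse the RSK construction: for i from n down to 1, find the cell of Q containing i, remove the entry at that cell from P, and reverse-bump it up through P; the value ejected from row 1 is w(i).

Step i=5: Q has 5 at row 1, column 3; remove that cell from P, ejecting 5. So w(5) = 5. P is now [[1, 3], [2, 4]].
Step i=4: Q has 4 at row 2, column 2; remove 4 from row 2 of P and reverse-bump: 4 enters row 1 and ejects 3. So w(4) = 3. P is now [[1, 4], [2]].
Step i=3: Q has 3 at row 2, column 1; remove 2 from row 2 of P and reverse-bump: 2 enters row 1 and ejects 1. So w(3) = 1. P is now [[2, 4]].
Step i=2: Q has 2 at row 1, column 2; remove that cell from P, ejecting 4. So w(2) = 4. P is now [[2]].
Step i=1: Q has 1 at row 1, column 1; remove that cell from P, ejecting 2. So w(1) = 2. P is now [].

So w = 2 4 1 3 5.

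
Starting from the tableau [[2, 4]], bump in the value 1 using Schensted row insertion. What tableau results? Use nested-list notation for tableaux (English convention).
In row 1, 1 replaces 2 (the leftmost entry greater than 1); 2 is bumped to row 2. 2 starts a new row 2. The new tableau is [[1, 4], [2]].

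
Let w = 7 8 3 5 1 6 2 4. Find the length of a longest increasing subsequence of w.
3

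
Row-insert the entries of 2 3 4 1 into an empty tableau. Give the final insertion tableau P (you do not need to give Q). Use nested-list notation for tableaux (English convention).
P = [[1, 3, 4], [2]]

Insert 2: appended to row 1. P = [[2]].
Insert 3: appended to row 1. P = [[2, 3]].
Insert 4: appended to row 1. P = [[2, 3, 4]].
Insert 1: 1 bumps 2 from row 1; 2 starts row 2. P = [[1, 3, 4], [2]].

So P = [[1, 3, 4], [2]].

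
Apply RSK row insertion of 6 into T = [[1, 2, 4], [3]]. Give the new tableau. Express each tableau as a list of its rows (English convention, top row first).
6 is larger than every entry of row 1, so it is appended to row 1. The new tableau is [[1, 2, 4, 6], [3]].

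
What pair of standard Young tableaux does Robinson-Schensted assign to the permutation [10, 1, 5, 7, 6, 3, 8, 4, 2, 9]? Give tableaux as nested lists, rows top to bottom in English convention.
P = [[1, 2, 4, 8, 9], [3, 6], [5], [7], [10]], Q = [[1, 3, 4, 7, 10], [2, 8], [5], [6], [9]]

Insert each entry of the permutation into P by Schensted row insertion, recording in Q the position of each new cell.

Insert 10: appended to row 1. P = [[10]].
Insert 1: 1 bumps 10 from row 1; 10 starts row 2. P = [[1], [10]].
Insert 5: appended to row 1. P = [[1, 5], [10]].
Insert 7: appended to row 1. P = [[1, 5, 7], [10]].
Insert 6: 6 bumps 7 from row 1; 7 bumps 10 from row 2; 10 starts row 3. P = [[1, 5, 6], [7], [10]].
Insert 3: 3 bumps 5 from row 1; 5 bumps 7 from row 2; 7 bumps 10 from row 3; 10 starts row 4. P = [[1, 3, 6], [5], [7], [10]].
Insert 8: appended to row 1. P = [[1, 3, 6, 8], [5], [7], [10]].
Insert 4: 4 bumps 6 from row 1; 6 appends to row 2. P = [[1, 3, 4, 8], [5, 6], [7], [10]].
Insert 2: 2 bumps 3 from row 1; 3 bumps 5 from row 2; 5 bumps 7 from row 3; 7 bumps 10 from row 4; 10 starts row 5. P = [[1, 2, 4, 8], [3, 6], [5], [7], [10]].
Insert 9: appended to row 1. P = [[1, 2, 4, 8, 9], [3, 6], [5], [7], [10]].

So P = [[1, 2, 4, 8, 9], [3, 6], [5], [7], [10]], Q = [[1, 3, 4, 7, 10], [2, 8], [5], [6], [9]].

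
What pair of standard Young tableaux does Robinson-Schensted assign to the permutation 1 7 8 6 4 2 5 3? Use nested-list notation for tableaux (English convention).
Insert each entry of the permutation into P by Schensted row insertion, recording in Q the position of each new cell.

Insert 1: appended to row 1. P = [[1]], Q = [[1]].
Insert 7: appended to row 1. P = [[1, 7]], Q = [[1, 2]].
Insert 8: appended to row 1. P = [[1, 7, 8]], Q = [[1, 2, 3]].
Insert 6: 6 bumps 7 from row 1; 7 starts row 2. P = [[1, 6, 8], [7]], Q = [[1, 2, 3], [4]].
Insert 4: 4 bumps 6 from row 1; 6 bumps 7 from row 2; 7 starts row 3. P = [[1, 4, 8], [6], [7]], Q = [[1, 2, 3], [4], [5]].
Insert 2: 2 bumps 4 from row 1; 4 bumps 6 from row 2; 6 bumps 7 from row 3; 7 starts row 4. P = [[1, 2, 8], [4], [6], [7]], Q = [[1, 2, 3], [4], [5], [6]].
Insert 5: 5 bumps 8 from row 1; 8 appends to row 2. P = [[1, 2, 5], [4, 8], [6], [7]], Q = [[1, 2, 3], [4, 7], [5], [6]].
Insert 3: 3 bumps 5 from row 1; 5 bumps 8 from row 2; 8 appends to row 3. P = [[1, 2, 3], [4, 5], [6, 8], [7]], Q = [[1, 2, 3], [4, 7], [5, 8], [6]].

So P = [[1, 2, 3], [4, 5], [6, 8], [7]], Q = [[1, 2, 3], [4, 7], [5, 8], [6]].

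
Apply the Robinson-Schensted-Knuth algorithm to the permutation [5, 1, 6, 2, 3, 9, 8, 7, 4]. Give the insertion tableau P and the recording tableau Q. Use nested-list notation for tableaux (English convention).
Insert each entry of the permutation into P by Schensted row insertion, recording in Q the position of each new cell.

Insert 5: appended to row 1. P = [[5]], Q = [[1]].
Insert 1: 1 bumps 5 from row 1; 5 starts row 2. P = [[1], [5]], Q = [[1], [2]].
Insert 6: appended to row 1. P = [[1, 6], [5]], Q = [[1, 3], [2]].
Insert 2: 2 bumps 6 from row 1; 6 appends to row 2. P = [[1, 2], [5, 6]], Q = [[1, 3], [2, 4]].
Insert 3: appended to row 1. P = [[1, 2, 3], [5, 6]], Q = [[1, 3, 5], [2, 4]].
Insert 9: appended to row 1. P = [[1, 2, 3, 9], [5, 6]], Q = [[1, 3, 5, 6], [2, 4]].
Insert 8: 8 bumps 9 from row 1; 9 appends to row 2. P = [[1, 2, 3, 8], [5, 6, 9]], Q = [[1, 3, 5, 6], [2, 4, 7]].
Insert 7: 7 bumps 8 from row 1; 8 bumps 9 from row 2; 9 starts row 3. P = [[1, 2, 3, 7], [5, 6, 8], [9]], Q = [[1, 3, 5, 6], [2, 4, 7], [8]].
Insert 4: 4 bumps 7 from row 1; 7 bumps 8 from row 2; 8 bumps 9 from row 3; 9 starts row 4. P = [[1, 2, 3, 4], [5, 6, 7], [8], [9]], Q = [[1, 3, 5, 6], [2, 4, 7], [8], [9]].

So P = [[1, 2, 3, 4], [5, 6, 7], [8], [9]], Q = [[1, 3, 5, 6], [2, 4, 7], [8], [9]].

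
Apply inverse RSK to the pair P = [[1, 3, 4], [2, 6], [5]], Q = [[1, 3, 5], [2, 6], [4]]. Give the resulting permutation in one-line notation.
Reverse the RSK construction: for i from n down to 1, find the cell of Q containing i, remove the entry at that cell from P, and reverse-bump it up through P; the value ejected from row 1 is w(i).

Step i=6: Q has 6 at row 2, column 2; remove 6 from row 2 of P and reverse-bump: 6 enters row 1 and ejects 4. So w(6) = 4. P is now [[1, 3, 6], [2], [5]].
Step i=5: Q has 5 at row 1, column 3; remove that cell from P, ejecting 6. So w(5) = 6. P is now [[1, 3], [2], [5]].
Step i=4: Q has 4 at row 3, column 1; remove 5 from row 3 of P and reverse-bump: 5 enters row 2 and ejects 2; 2 enters row 1 and ejects 1. So w(4) = 1. P is now [[2, 3], [5]].
Step i=3: Q has 3 at row 1, column 2; remove that cell from P, ejecting 3. So w(3) = 3. P is now [[2], [5]].
Step i=2: Q has 2 at row 2, column 1; remove 5 from row 2 of P and reverse-bump: 5 enters row 1 and ejects 2. So w(2) = 2. P is now [[5]].
Step i=1: Q has 1 at row 1, column 1; remove that cell from P, ejecting 5. So w(1) = 5. P is now [].

So w = 5 2 3 1 6 4.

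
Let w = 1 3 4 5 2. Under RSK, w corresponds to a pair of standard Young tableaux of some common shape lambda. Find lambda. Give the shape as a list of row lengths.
Row-insert each entry into an empty tableau.

After inserting 1: P = [[1]].
After inserting 3: P = [[1, 3]].
After inserting 4: P = [[1, 3, 4]].
After inserting 5: P = [[1, 3, 4, 5]].
After inserting 2: P = [[1, 2, 4, 5], [3]].

The final insertion tableau P = [[1, 2, 4, 5], [3]] has shape [4, 1].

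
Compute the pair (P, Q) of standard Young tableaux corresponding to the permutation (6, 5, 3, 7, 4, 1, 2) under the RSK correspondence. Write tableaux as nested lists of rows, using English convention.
P = [[1, 2], [3, 4], [5, 7], [6]], Q = [[1, 4], [2, 5], [3, 7], [6]]

Insert each entry of the permutation into P by Schensted row insertion, recording in Q the position of each new cell.

After inserting 6: P = [[6]].
After inserting 5: P = [[5], [6]].
After inserting 3: P = [[3], [5], [6]].
After inserting 7: P = [[3, 7], [5], [6]].
After inserting 4: P = [[3, 4], [5, 7], [6]].
After inserting 1: P = [[1, 4], [3, 7], [5], [6]].
After inserting 2: P = [[1, 2], [3, 4], [5, 7], [6]].

So P = [[1, 2], [3, 4], [5, 7], [6]], Q = [[1, 4], [2, 5], [3, 7], [6]].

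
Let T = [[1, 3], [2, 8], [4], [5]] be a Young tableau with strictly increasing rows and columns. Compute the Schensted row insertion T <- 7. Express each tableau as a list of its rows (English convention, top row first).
7 is larger than every entry of row 1, so it is appended to row 1. The new tableau is [[1, 3, 7], [2, 8], [4], [5]].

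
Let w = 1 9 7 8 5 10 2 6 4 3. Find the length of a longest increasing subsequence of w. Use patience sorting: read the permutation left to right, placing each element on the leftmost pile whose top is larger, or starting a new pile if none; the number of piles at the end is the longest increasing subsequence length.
1: new pile. tops = [1]
9: new pile. tops = [1, 9]
7: onto pile 2 (replacing 9). tops = [1, 7]
8: new pile. tops = [1, 7, 8]
5: onto pile 2 (replacing 7). tops = [1, 5, 8]
10: new pile. tops = [1, 5, 8, 10]
2: onto pile 2 (replacing 5). tops = [1, 2, 8, 10]
6: onto pile 3 (replacing 8). tops = [1, 2, 6, 10]
4: onto pile 3 (replacing 6). tops = [1, 2, 4, 10]
3: onto pile 3 (replacing 4). tops = [1, 2, 3, 10]

4 piles, so the longest increasing subsequence has length 4.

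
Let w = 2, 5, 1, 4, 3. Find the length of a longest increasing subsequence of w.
2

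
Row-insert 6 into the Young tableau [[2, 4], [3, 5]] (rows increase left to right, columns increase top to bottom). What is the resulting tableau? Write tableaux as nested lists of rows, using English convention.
6 is larger than every entry of row 1, so it is appended to row 1. The new tableau is [[2, 4, 6], [3, 5]].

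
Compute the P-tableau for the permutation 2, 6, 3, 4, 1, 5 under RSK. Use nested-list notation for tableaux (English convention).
P = [[1, 3, 4, 5], [2], [6]]

Insert 2: appended to row 1. P = [[2]].
Insert 6: appended to row 1. P = [[2, 6]].
Insert 3: 3 bumps 6 from row 1; 6 starts row 2. P = [[2, 3], [6]].
Insert 4: appended to row 1. P = [[2, 3, 4], [6]].
Insert 1: 1 bumps 2 from row 1; 2 bumps 6 from row 2; 6 starts row 3. P = [[1, 3, 4], [2], [6]].
Insert 5: appended to row 1. P = [[1, 3, 4, 5], [2], [6]].

So P = [[1, 3, 4, 5], [2], [6]].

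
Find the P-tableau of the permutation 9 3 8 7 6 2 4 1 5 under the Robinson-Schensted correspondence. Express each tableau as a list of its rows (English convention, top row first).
Insert 9: appended to row 1. P = [[9]].
Insert 3: 3 bumps 9 from row 1; 9 starts row 2. P = [[3], [9]].
Insert 8: appended to row 1. P = [[3, 8], [9]].
Insert 7: 7 bumps 8 from row 1; 8 bumps 9 from row 2; 9 starts row 3. P = [[3, 7], [8], [9]].
Insert 6: 6 bumps 7 from row 1; 7 bumps 8 from row 2; 8 bumps 9 from row 3; 9 starts row 4. P = [[3, 6], [7], [8], [9]].
Insert 2: 2 bumps 3 from row 1; 3 bumps 7 from row 2; 7 bumps 8 from row 3; 8 bumps 9 from row 4; 9 starts row 5. P = [[2, 6], [3], [7], [8], [9]].
Insert 4: 4 bumps 6 from row 1; 6 appends to row 2. P = [[2, 4], [3, 6], [7], [8], [9]].
Insert 1: 1 bumps 2 from row 1; 2 bumps 3 from row 2; 3 bumps 7 from row 3; 7 bumps 8 from row 4; 8 bumps 9 from row 5; 9 starts row 6. P = [[1, 4], [2, 6], [3], [7], [8], [9]].
Insert 5: appended to row 1. P = [[1, 4, 5], [2, 6], [3], [7], [8], [9]].

So P = [[1, 4, 5], [2, 6], [3], [7], [8], [9]].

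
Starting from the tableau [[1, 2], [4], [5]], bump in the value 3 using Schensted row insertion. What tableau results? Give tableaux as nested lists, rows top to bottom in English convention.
[[1, 2, 3], [4], [5]]

3 is larger than every entry of row 1, so it is appended to row 1. The new tableau is [[1, 2, 3], [4], [5]].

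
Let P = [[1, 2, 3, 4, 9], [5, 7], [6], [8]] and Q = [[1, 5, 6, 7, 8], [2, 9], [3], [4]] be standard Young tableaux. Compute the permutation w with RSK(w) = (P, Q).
Reverse the RSK construction: for i from n down to 1, find the cell of Q containing i, remove the entry at that cell from P, and reverse-bump it up through P; the value ejected from row 1 is w(i).

Step i=9: Q has 9 at row 2, column 2; remove 7 from row 2 of P and reverse-bump: 7 enters row 1 and ejects 4. So w(9) = 4. P is now [[1, 2, 3, 7, 9], [5], [6], [8]].
Step i=8: Q has 8 at row 1, column 5; remove that cell from P, ejecting 9. So w(8) = 9. P is now [[1, 2, 3, 7], [5], [6], [8]].
Step i=7: Q has 7 at row 1, column 4; remove that cell from P, ejecting 7. So w(7) = 7. P is now [[1, 2, 3], [5], [6], [8]].
Step i=6: Q has 6 at row 1, column 3; remove that cell from P, ejecting 3. So w(6) = 3. P is now [[1, 2], [5], [6], [8]].
Step i=5: Q has 5 at row 1, column 2; remove that cell from P, ejecting 2. So w(5) = 2. P is now [[1], [5], [6], [8]].
Step i=4: Q has 4 at row 4, column 1; remove 8 from row 4 of P and reverse-bump: 8 enters row 3 and ejects 6; 6 enters row 2 and ejects 5; 5 enters row 1 and ejects 1. So w(4) = 1. P is now [[5], [6], [8]].
Step i=3: Q has 3 at row 3, column 1; remove 8 from row 3 of P and reverse-bump: 8 enters row 2 and ejects 6; 6 enters row 1 and ejects 5. So w(3) = 5. P is now [[6], [8]].
Step i=2: Q has 2 at row 2, column 1; remove 8 from row 2 of P and reverse-bump: 8 enters row 1 and ejects 6. So w(2) = 6. P is now [[8]].
Step i=1: Q has 1 at row 1, column 1; remove that cell from P, ejecting 8. So w(1) = 8. P is now [].

So w = 8 6 5 1 2 3 7 9 4.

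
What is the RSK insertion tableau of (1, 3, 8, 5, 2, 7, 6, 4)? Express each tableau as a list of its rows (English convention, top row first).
P = [[1, 2, 4, 6], [3, 5], [7], [8]]

After inserting 1: P = [[1]].
After inserting 3: P = [[1, 3]].
After inserting 8: P = [[1, 3, 8]].
After inserting 5: P = [[1, 3, 5], [8]].
After inserting 2: P = [[1, 2, 5], [3], [8]].
After inserting 7: P = [[1, 2, 5, 7], [3], [8]].
After inserting 6: P = [[1, 2, 5, 6], [3, 7], [8]].
After inserting 4: P = [[1, 2, 4, 6], [3, 5], [7], [8]].

So P = [[1, 2, 4, 6], [3, 5], [7], [8]].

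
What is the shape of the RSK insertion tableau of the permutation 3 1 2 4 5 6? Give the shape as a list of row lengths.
Row-insert each entry into an empty tableau.

After inserting 3: P = [[3]].
After inserting 1: P = [[1], [3]].
After inserting 2: P = [[1, 2], [3]].
After inserting 4: P = [[1, 2, 4], [3]].
After inserting 5: P = [[1, 2, 4, 5], [3]].
After inserting 6: P = [[1, 2, 4, 5, 6], [3]].

The final insertion tableau P = [[1, 2, 4, 5, 6], [3]] has shape [5, 1].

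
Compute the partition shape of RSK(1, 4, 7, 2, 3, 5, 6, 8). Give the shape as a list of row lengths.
[6, 2]

RSK row insertion gives P = [[1, 2, 3, 5, 6, 8], [4, 7]], which has shape [6, 2].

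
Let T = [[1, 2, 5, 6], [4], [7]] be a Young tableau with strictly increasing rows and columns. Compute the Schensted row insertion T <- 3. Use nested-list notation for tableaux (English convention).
In row 1, 3 replaces 5 (the leftmost entry greater than 3); 5 is bumped to row 2. 5 is appended to row 2. The new tableau is [[1, 2, 3, 6], [4, 5], [7]].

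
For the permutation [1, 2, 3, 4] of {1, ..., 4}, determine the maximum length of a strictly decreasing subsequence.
1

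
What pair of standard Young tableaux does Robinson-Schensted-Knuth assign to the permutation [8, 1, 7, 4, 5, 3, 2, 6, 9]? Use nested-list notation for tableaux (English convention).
Insert each entry of the permutation into P by Schensted row insertion, recording in Q the position of each new cell.

Insert 8: appended to row 1. P = [[8]].
Insert 1: 1 bumps 8 from row 1; 8 starts row 2. P = [[1], [8]].
Insert 7: appended to row 1. P = [[1, 7], [8]].
Insert 4: 4 bumps 7 from row 1; 7 bumps 8 from row 2; 8 starts row 3. P = [[1, 4], [7], [8]].
Insert 5: appended to row 1. P = [[1, 4, 5], [7], [8]].
Insert 3: 3 bumps 4 from row 1; 4 bumps 7 from row 2; 7 bumps 8 from row 3; 8 starts row 4. P = [[1, 3, 5], [4], [7], [8]].
Insert 2: 2 bumps 3 from row 1; 3 bumps 4 from row 2; 4 bumps 7 from row 3; 7 bumps 8 from row 4; 8 starts row 5. P = [[1, 2, 5], [3], [4], [7], [8]].
Insert 6: appended to row 1. P = [[1, 2, 5, 6], [3], [4], [7], [8]].
Insert 9: appended to row 1. P = [[1, 2, 5, 6, 9], [3], [4], [7], [8]].

So P = [[1, 2, 5, 6, 9], [3], [4], [7], [8]], Q = [[1, 3, 5, 8, 9], [2], [4], [6], [7]].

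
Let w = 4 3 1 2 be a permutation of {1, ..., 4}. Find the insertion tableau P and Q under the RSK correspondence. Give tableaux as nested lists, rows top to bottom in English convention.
Insert each entry of the permutation into P by Schensted row insertion, recording in Q the position of each new cell.

Insert 4: appended to row 1. P = [[4]].
Insert 3: 3 bumps 4 from row 1; 4 starts row 2. P = [[3], [4]].
Insert 1: 1 bumps 3 from row 1; 3 bumps 4 from row 2; 4 starts row 3. P = [[1], [3], [4]].
Insert 2: appended to row 1. P = [[1, 2], [3], [4]].

So P = [[1, 2], [3], [4]], Q = [[1, 4], [2], [3]].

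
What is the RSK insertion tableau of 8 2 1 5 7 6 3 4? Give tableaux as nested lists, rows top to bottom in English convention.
Insert 8: appended to row 1. P = [[8]].
Insert 2: 2 bumps 8 from row 1; 8 starts row 2. P = [[2], [8]].
Insert 1: 1 bumps 2 from row 1; 2 bumps 8 from row 2; 8 starts row 3. P = [[1], [2], [8]].
Insert 5: appended to row 1. P = [[1, 5], [2], [8]].
Insert 7: appended to row 1. P = [[1, 5, 7], [2], [8]].
Insert 6: 6 bumps 7 from row 1; 7 appends to row 2. P = [[1, 5, 6], [2, 7], [8]].
Insert 3: 3 bumps 5 from row 1; 5 bumps 7 from row 2; 7 bumps 8 from row 3; 8 starts row 4. P = [[1, 3, 6], [2, 5], [7], [8]].
Insert 4: 4 bumps 6 from row 1; 6 appends to row 2. P = [[1, 3, 4], [2, 5, 6], [7], [8]].

So P = [[1, 3, 4], [2, 5, 6], [7], [8]].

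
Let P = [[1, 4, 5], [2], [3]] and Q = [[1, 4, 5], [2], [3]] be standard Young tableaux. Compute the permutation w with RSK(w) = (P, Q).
3 2 1 4 5

Reverse the RSK construction: for i from n down to 1, find the cell of Q containing i, remove the entry at that cell from P, and reverse-bump it up through P; the value ejected from row 1 is w(i).

Step i=5: Q has 5 at row 1, column 3; remove that cell from P, ejecting 5. So w(5) = 5. P is now [[1, 4], [2], [3]].
Step i=4: Q has 4 at row 1, column 2; remove that cell from P, ejecting 4. So w(4) = 4. P is now [[1], [2], [3]].
Step i=3: Q has 3 at row 3, column 1; remove 3 from row 3 of P and reverse-bump: 3 enters row 2 and ejects 2; 2 enters row 1 and ejects 1. So w(3) = 1. P is now [[2], [3]].
Step i=2: Q has 2 at row 2, column 1; remove 3 from row 2 of P and reverse-bump: 3 enters row 1 and ejects 2. So w(2) = 2. P is now [[3]].
Step i=1: Q has 1 at row 1, column 1; remove that cell from P, ejecting 3. So w(1) = 3. P is now [].

So w = 3 2 1 4 5.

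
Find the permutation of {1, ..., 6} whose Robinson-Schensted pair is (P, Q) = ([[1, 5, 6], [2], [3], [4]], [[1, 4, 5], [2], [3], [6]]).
Reverse the RSK construction: for i from n down to 1, find the cell of Q containing i, remove the entry at that cell from P, and reverse-bump it up through P; the value ejected from row 1 is w(i).

Step i=6: Q has 6 at row 4, column 1; remove 4 from row 4 of P and reverse-bump: 4 enters row 3 and ejects 3; 3 enters row 2 and ejects 2; 2 enters row 1 and ejects 1. So w(6) = 1. P is now [[2, 5, 6], [3], [4]].
Step i=5: Q has 5 at row 1, column 3; remove that cell from P, ejecting 6. So w(5) = 6. P is now [[2, 5], [3], [4]].
Step i=4: Q has 4 at row 1, column 2; remove that cell from P, ejecting 5. So w(4) = 5. P is now [[2], [3], [4]].
Step i=3: Q has 3 at row 3, column 1; remove 4 from row 3 of P and reverse-bump: 4 enters row 2 and ejects 3; 3 enters row 1 and ejects 2. So w(3) = 2. P is now [[3], [4]].
Step i=2: Q has 2 at row 2, column 1; remove 4 from row 2 of P and reverse-bump: 4 enters row 1 and ejects 3. So w(2) = 3. P is now [[4]].
Step i=1: Q has 1 at row 1, column 1; remove that cell from P, ejecting 4. So w(1) = 4. P is now [].

So w = 4 3 2 5 6 1.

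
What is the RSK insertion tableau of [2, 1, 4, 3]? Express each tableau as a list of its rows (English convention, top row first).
P = [[1, 3], [2, 4]]

After inserting 2: P = [[2]].
After inserting 1: P = [[1], [2]].
After inserting 4: P = [[1, 4], [2]].
After inserting 3: P = [[1, 3], [2, 4]].

So P = [[1, 3], [2, 4]].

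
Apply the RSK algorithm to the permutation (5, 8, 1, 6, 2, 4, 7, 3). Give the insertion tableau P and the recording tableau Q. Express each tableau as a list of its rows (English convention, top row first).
P = [[1, 2, 3, 7], [4, 6], [5], [8]], Q = [[1, 2, 6, 7], [3, 4], [5], [8]]

Insert each entry of the permutation into P by Schensted row insertion, recording in Q the position of each new cell.

Insert 5: appended to row 1. P = [[5]], Q = [[1]].
Insert 8: appended to row 1. P = [[5, 8]], Q = [[1, 2]].
Insert 1: 1 bumps 5 from row 1; 5 starts row 2. P = [[1, 8], [5]], Q = [[1, 2], [3]].
Insert 6: 6 bumps 8 from row 1; 8 appends to row 2. P = [[1, 6], [5, 8]], Q = [[1, 2], [3, 4]].
Insert 2: 2 bumps 6 from row 1; 6 bumps 8 from row 2; 8 starts row 3. P = [[1, 2], [5, 6], [8]], Q = [[1, 2], [3, 4], [5]].
Insert 4: appended to row 1. P = [[1, 2, 4], [5, 6], [8]], Q = [[1, 2, 6], [3, 4], [5]].
Insert 7: appended to row 1. P = [[1, 2, 4, 7], [5, 6], [8]], Q = [[1, 2, 6, 7], [3, 4], [5]].
Insert 3: 3 bumps 4 from row 1; 4 bumps 5 from row 2; 5 bumps 8 from row 3; 8 starts row 4. P = [[1, 2, 3, 7], [4, 6], [5], [8]], Q = [[1, 2, 6, 7], [3, 4], [5], [8]].

So P = [[1, 2, 3, 7], [4, 6], [5], [8]], Q = [[1, 2, 6, 7], [3, 4], [5], [8]].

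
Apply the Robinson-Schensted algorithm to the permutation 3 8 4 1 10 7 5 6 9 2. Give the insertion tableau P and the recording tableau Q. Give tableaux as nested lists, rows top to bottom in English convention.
Insert each entry of the permutation into P by Schensted row insertion, recording in Q the position of each new cell.

Insert 3: appended to row 1. P = [[3]].
Insert 8: appended to row 1. P = [[3, 8]].
Insert 4: 4 bumps 8 from row 1; 8 starts row 2. P = [[3, 4], [8]].
Insert 1: 1 bumps 3 from row 1; 3 bumps 8 from row 2; 8 starts row 3. P = [[1, 4], [3], [8]].
Insert 10: appended to row 1. P = [[1, 4, 10], [3], [8]].
Insert 7: 7 bumps 10 from row 1; 10 appends to row 2. P = [[1, 4, 7], [3, 10], [8]].
Insert 5: 5 bumps 7 from row 1; 7 bumps 10 from row 2; 10 appends to row 3. P = [[1, 4, 5], [3, 7], [8, 10]].
Insert 6: appended to row 1. P = [[1, 4, 5, 6], [3, 7], [8, 10]].
Insert 9: appended to row 1. P = [[1, 4, 5, 6, 9], [3, 7], [8, 10]].
Insert 2: 2 bumps 4 from row 1; 4 bumps 7 from row 2; 7 bumps 8 from row 3; 8 starts row 4. P = [[1, 2, 5, 6, 9], [3, 4], [7, 10], [8]].

So P = [[1, 2, 5, 6, 9], [3, 4], [7, 10], [8]], Q = [[1, 2, 5, 8, 9], [3, 6], [4, 7], [10]].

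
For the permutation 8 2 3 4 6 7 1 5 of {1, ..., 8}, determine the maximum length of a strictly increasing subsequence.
5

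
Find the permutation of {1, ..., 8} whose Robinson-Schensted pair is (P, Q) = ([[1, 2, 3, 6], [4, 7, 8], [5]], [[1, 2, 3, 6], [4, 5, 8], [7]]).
1 5 7 2 4 8 3 6

Reverse the RSK construction: for i from n down to 1, find the cell of Q containing i, remove the entry at that cell from P, and reverse-bump it up through P; the value ejected from row 1 is w(i).

Step i=8: Q has 8 at row 2, column 3; remove 8 from row 2 of P and reverse-bump: 8 enters row 1 and ejects 6. So w(8) = 6. P is now [[1, 2, 3, 8], [4, 7], [5]].
Step i=7: Q has 7 at row 3, column 1; remove 5 from row 3 of P and reverse-bump: 5 enters row 2 and ejects 4; 4 enters row 1 and ejects 3. So w(7) = 3. P is now [[1, 2, 4, 8], [5, 7]].
Step i=6: Q has 6 at row 1, column 4; remove that cell from P, ejecting 8. So w(6) = 8. P is now [[1, 2, 4], [5, 7]].
Step i=5: Q has 5 at row 2, column 2; remove 7 from row 2 of P and reverse-bump: 7 enters row 1 and ejects 4. So w(5) = 4. P is now [[1, 2, 7], [5]].
Step i=4: Q has 4 at row 2, column 1; remove 5 from row 2 of P and reverse-bump: 5 enters row 1 and ejects 2. So w(4) = 2. P is now [[1, 5, 7]].
Step i=3: Q has 3 at row 1, column 3; remove that cell from P, ejecting 7. So w(3) = 7. P is now [[1, 5]].
Step i=2: Q has 2 at row 1, column 2; remove that cell from P, ejecting 5. So w(2) = 5. P is now [[1]].
Step i=1: Q has 1 at row 1, column 1; remove that cell from P, ejecting 1. So w(1) = 1. P is now [].

So w = 1 5 7 2 4 8 3 6.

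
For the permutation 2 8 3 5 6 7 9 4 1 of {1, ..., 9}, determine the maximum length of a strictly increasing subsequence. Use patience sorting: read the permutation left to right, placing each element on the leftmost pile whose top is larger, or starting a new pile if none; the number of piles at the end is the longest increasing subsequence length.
2: new pile. tops = [2]
8: new pile. tops = [2, 8]
3: onto pile 2 (replacing 8). tops = [2, 3]
5: new pile. tops = [2, 3, 5]
6: new pile. tops = [2, 3, 5, 6]
7: new pile. tops = [2, 3, 5, 6, 7]
9: new pile. tops = [2, 3, 5, 6, 7, 9]
4: onto pile 3 (replacing 5). tops = [2, 3, 4, 6, 7, 9]
1: onto pile 1 (replacing 2). tops = [1, 3, 4, 6, 7, 9]

6 piles, so the longest increasing subsequence has length 6.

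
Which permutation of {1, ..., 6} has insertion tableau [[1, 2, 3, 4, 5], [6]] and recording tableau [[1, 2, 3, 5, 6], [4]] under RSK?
Reverse RSK: for i = n, n-1, ..., 1, locate i in Q, remove the corresponding corner cell from P, and reverse-bump its entry up through P; the value ejected from row 1 is w(i).

So w = 1 2 6 3 4 5.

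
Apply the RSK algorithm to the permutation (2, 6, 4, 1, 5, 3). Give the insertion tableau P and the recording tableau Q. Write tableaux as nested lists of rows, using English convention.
P = [[1, 3, 5], [2, 4], [6]], Q = [[1, 2, 5], [3, 6], [4]]

Insert each entry of the permutation into P by Schensted row insertion, recording in Q the position of each new cell.

Insert 2: appended to row 1. P = [[2]].
Insert 6: appended to row 1. P = [[2, 6]].
Insert 4: 4 bumps 6 from row 1; 6 starts row 2. P = [[2, 4], [6]].
Insert 1: 1 bumps 2 from row 1; 2 bumps 6 from row 2; 6 starts row 3. P = [[1, 4], [2], [6]].
Insert 5: appended to row 1. P = [[1, 4, 5], [2], [6]].
Insert 3: 3 bumps 4 from row 1; 4 appends to row 2. P = [[1, 3, 5], [2, 4], [6]].

So P = [[1, 3, 5], [2, 4], [6]], Q = [[1, 2, 5], [3, 6], [4]].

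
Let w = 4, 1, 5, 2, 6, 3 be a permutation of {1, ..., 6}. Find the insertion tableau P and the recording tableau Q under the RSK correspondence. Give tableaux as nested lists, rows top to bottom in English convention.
Insert each entry of the permutation into P by Schensted row insertion, recording in Q the position of each new cell.

Insert 4: appended to row 1. P = [[4]].
Insert 1: 1 bumps 4 from row 1; 4 starts row 2. P = [[1], [4]].
Insert 5: appended to row 1. P = [[1, 5], [4]].
Insert 2: 2 bumps 5 from row 1; 5 appends to row 2. P = [[1, 2], [4, 5]].
Insert 6: appended to row 1. P = [[1, 2, 6], [4, 5]].
Insert 3: 3 bumps 6 from row 1; 6 appends to row 2. P = [[1, 2, 3], [4, 5, 6]].

So P = [[1, 2, 3], [4, 5, 6]], Q = [[1, 3, 5], [2, 4, 6]].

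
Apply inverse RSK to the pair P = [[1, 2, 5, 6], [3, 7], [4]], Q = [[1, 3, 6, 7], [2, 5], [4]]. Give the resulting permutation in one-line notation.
4 3 7 1 2 5 6

Reverse the RSK construction: for i from n down to 1, find the cell of Q containing i, remove the entry at that cell from P, and reverse-bump it up through P; the value ejected from row 1 is w(i).

Step i=7: Q has 7 at row 1, column 4; remove that cell from P, ejecting 6. So w(7) = 6. P is now [[1, 2, 5], [3, 7], [4]].
Step i=6: Q has 6 at row 1, column 3; remove that cell from P, ejecting 5. So w(6) = 5. P is now [[1, 2], [3, 7], [4]].
Step i=5: Q has 5 at row 2, column 2; remove 7 from row 2 of P and reverse-bump: 7 enters row 1 and ejects 2. So w(5) = 2. P is now [[1, 7], [3], [4]].
Step i=4: Q has 4 at row 3, column 1; remove 4 from row 3 of P and reverse-bump: 4 enters row 2 and ejects 3; 3 enters row 1 and ejects 1. So w(4) = 1. P is now [[3, 7], [4]].
Step i=3: Q has 3 at row 1, column 2; remove that cell from P, ejecting 7. So w(3) = 7. P is now [[3], [4]].
Step i=2: Q has 2 at row 2, column 1; remove 4 from row 2 of P and reverse-bump: 4 enters row 1 and ejects 3. So w(2) = 3. P is now [[4]].
Step i=1: Q has 1 at row 1, column 1; remove that cell from P, ejecting 4. So w(1) = 4. P is now [].

So w = 4 3 7 1 2 5 6.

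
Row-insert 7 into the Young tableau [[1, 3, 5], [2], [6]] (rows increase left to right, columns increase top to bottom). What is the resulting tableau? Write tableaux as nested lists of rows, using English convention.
7 is larger than every entry of row 1, so it is appended to row 1. The new tableau is [[1, 3, 5, 7], [2], [6]].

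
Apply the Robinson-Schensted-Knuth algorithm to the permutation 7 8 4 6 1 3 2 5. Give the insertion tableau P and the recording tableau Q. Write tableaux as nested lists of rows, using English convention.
Insert each entry of the permutation into P by Schensted row insertion, recording in Q the position of each new cell.

Insert 7: appended to row 1. P = [[7]], Q = [[1]].
Insert 8: appended to row 1. P = [[7, 8]], Q = [[1, 2]].
Insert 4: 4 bumps 7 from row 1; 7 starts row 2. P = [[4, 8], [7]], Q = [[1, 2], [3]].
Insert 6: 6 bumps 8 from row 1; 8 appends to row 2. P = [[4, 6], [7, 8]], Q = [[1, 2], [3, 4]].
Insert 1: 1 bumps 4 from row 1; 4 bumps 7 from row 2; 7 starts row 3. P = [[1, 6], [4, 8], [7]], Q = [[1, 2], [3, 4], [5]].
Insert 3: 3 bumps 6 from row 1; 6 bumps 8 from row 2; 8 appends to row 3. P = [[1, 3], [4, 6], [7, 8]], Q = [[1, 2], [3, 4], [5, 6]].
Insert 2: 2 bumps 3 from row 1; 3 bumps 4 from row 2; 4 bumps 7 from row 3; 7 starts row 4. P = [[1, 2], [3, 6], [4, 8], [7]], Q = [[1, 2], [3, 4], [5, 6], [7]].
Insert 5: appended to row 1. P = [[1, 2, 5], [3, 6], [4, 8], [7]], Q = [[1, 2, 8], [3, 4], [5, 6], [7]].

So P = [[1, 2, 5], [3, 6], [4, 8], [7]], Q = [[1, 2, 8], [3, 4], [5, 6], [7]].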